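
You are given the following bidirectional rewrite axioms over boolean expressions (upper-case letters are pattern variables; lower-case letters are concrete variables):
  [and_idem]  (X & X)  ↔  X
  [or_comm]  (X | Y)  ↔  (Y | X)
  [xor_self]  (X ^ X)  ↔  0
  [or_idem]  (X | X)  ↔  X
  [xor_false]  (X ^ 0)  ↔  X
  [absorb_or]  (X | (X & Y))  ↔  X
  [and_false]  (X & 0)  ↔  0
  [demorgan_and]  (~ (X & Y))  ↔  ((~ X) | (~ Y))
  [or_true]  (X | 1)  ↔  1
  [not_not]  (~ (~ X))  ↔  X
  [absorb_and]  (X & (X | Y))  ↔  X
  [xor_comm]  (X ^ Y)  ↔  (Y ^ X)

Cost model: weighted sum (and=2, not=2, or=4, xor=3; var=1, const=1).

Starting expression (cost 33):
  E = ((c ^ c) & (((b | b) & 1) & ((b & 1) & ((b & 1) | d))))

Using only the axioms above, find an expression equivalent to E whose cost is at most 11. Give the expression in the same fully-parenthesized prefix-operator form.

1. [or_idem →] (b | b)  →  b;  E = ((c ^ c) & ((b & 1) & ((b & 1) & ((b & 1) | d))))
2. [absorb_and →] ((b & 1) & ((b & 1) | d))  →  (b & 1);  E = ((c ^ c) & ((b & 1) & (b & 1)))
3. [and_idem →] ((b & 1) & (b & 1))  →  (b & 1);  cost 11 ≤ 11, done

((c ^ c) & (b & 1))   [cost 11]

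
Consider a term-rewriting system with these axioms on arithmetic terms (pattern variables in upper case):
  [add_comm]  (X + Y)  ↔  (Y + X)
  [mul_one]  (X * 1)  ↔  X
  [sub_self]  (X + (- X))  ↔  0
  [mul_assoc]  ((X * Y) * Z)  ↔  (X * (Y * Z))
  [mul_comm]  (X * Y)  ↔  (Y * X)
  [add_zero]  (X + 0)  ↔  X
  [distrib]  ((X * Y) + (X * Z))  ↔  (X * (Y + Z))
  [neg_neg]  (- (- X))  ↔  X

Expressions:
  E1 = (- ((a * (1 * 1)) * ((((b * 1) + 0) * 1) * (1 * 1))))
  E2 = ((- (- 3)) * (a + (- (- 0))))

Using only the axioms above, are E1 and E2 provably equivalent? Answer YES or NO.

The axioms are sound identities: if E1 ↔* E2 then E1 and E2 evaluate identically under any assignment.
Under a=1, b=0: E1 evaluates to 0, E2 to 3. Distinct ⇒ no rewrite sequence connects them.

NO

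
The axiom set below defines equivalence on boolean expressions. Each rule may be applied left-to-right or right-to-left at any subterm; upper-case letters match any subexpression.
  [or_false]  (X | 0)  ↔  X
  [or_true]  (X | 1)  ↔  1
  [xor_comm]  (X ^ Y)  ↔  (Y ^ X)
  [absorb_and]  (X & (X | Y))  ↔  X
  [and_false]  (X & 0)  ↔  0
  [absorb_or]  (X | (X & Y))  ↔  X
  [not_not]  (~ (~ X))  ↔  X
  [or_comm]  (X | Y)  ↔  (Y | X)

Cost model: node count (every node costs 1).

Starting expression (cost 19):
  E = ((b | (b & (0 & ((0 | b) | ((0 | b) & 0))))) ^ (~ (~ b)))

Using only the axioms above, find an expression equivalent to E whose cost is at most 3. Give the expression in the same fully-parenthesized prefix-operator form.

step 1: absorb_or (→) rewrites ((0 | b) | ((0 | b) & 0)) into (0 | b), now ((b | (b & (0 & (0 | b)))) ^ (~ (~ b)))
step 2: absorb_and (→) rewrites (0 & (0 | b)) into 0, now ((b | (b & 0)) ^ (~ (~ b)))
step 3: not_not (→) rewrites (~ (~ b)) into b, now ((b | (b & 0)) ^ b)
step 4: and_false (→) rewrites (b & 0) into 0, now ((b | 0) ^ b)
step 5: or_false (→) rewrites (b | 0) into b, reaching cost 3 (bound 3)

(b ^ b)   [cost 3]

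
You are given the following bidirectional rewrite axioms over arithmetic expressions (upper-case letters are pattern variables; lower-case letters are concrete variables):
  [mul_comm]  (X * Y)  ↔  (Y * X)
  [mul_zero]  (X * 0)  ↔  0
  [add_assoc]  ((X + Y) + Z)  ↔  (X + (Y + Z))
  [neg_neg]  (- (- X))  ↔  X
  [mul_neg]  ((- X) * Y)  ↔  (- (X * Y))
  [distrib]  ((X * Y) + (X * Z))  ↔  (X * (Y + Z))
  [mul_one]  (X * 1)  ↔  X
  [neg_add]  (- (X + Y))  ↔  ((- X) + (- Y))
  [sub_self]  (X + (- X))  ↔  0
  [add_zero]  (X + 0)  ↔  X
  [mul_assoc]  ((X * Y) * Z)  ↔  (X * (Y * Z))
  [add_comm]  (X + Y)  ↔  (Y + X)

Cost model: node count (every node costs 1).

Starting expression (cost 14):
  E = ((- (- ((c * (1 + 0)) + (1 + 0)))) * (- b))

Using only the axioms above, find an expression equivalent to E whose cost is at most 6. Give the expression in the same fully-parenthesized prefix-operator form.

step 1: add_zero (→) rewrites (1 + 0) into 1, now ((- (- ((c * 1) + (1 + 0)))) * (- b))
step 2: mul_one (→) rewrites (c * 1) into c, now ((- (- (c + (1 + 0)))) * (- b))
step 3: add_zero (→) rewrites (1 + 0) into 1, now ((- (- (c + 1))) * (- b))
step 4: neg_neg (→) rewrites (- (- (c + 1))) into (c + 1), reaching cost 6 (bound 6)

((c + 1) * (- b))   [cost 6]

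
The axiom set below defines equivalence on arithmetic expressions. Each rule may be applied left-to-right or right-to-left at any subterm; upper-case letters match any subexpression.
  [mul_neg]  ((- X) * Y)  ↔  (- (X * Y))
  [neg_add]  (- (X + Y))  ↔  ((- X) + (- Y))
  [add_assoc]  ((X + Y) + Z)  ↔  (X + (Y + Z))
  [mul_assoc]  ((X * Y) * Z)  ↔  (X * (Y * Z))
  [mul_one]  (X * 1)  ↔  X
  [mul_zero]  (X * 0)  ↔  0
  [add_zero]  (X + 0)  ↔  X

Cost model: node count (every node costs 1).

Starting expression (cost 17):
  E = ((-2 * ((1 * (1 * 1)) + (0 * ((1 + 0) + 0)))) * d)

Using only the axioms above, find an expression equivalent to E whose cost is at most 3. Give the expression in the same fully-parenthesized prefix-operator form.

(-2 * d)   [cost 3]

(1) (1 + 0)  =[add_zero →]=  1    ⊢ ((-2 * ((1 * (1 * 1)) + (0 * (1 + 0)))) * d)
(2) (1 * 1)  =[mul_one →]=  1    ⊢ ((-2 * ((1 * 1) + (0 * (1 + 0)))) * d)
(3) (1 + 0)  =[add_zero →]=  1    ⊢ ((-2 * ((1 * 1) + (0 * 1))) * d)
(4) (1 * 1)  =[mul_one →]=  1    ⊢ ((-2 * (1 + (0 * 1))) * d)
(5) (0 * 1)  =[mul_one →]=  0    ⊢ ((-2 * (1 + 0)) * d)
(6) (1 + 0)  =[add_zero →]=  1    ⊢ ((-2 * 1) * d)
(7) (-2 * 1)  =[mul_one →]=  -2    ⊢ cost 3, within 3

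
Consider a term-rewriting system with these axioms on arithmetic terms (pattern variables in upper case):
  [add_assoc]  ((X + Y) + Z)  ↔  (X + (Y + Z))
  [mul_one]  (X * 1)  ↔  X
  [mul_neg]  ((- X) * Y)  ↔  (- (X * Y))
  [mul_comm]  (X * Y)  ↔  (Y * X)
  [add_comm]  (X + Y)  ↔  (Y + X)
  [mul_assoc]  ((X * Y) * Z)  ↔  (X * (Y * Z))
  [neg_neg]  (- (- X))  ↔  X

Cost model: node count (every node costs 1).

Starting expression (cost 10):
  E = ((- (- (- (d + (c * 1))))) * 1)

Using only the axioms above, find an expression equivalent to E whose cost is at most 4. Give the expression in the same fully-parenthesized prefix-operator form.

step 1: mul_one (→) rewrites ((- (- (- (d + (c * 1))))) * 1) into (- (- (- (d + (c * 1)))))
step 2: neg_neg (→) rewrites (- (- (d + (c * 1)))) into (d + (c * 1)), now (- (d + (c * 1)))
step 3: mul_one (→) rewrites (c * 1) into c, reaching cost 4 (bound 4)

(- (d + c))   [cost 4]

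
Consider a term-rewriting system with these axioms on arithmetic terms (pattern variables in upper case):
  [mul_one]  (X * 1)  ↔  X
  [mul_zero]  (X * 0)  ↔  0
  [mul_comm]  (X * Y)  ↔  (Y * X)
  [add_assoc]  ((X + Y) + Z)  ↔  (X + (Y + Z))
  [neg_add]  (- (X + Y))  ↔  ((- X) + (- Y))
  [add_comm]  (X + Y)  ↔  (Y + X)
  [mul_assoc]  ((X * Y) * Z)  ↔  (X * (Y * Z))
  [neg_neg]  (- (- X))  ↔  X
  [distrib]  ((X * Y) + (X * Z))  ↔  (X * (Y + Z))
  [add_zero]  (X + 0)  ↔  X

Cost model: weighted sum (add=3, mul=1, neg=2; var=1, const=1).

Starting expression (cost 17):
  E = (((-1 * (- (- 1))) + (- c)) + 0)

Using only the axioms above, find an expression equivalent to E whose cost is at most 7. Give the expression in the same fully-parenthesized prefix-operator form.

1. [add_zero →] (((-1 * (- (- 1))) + (- c)) + 0)  →  ((-1 * (- (- 1))) + (- c))
2. [neg_neg →] (- (- 1))  →  1;  E = ((-1 * 1) + (- c))
3. [mul_one →] (-1 * 1)  →  -1;  cost 7 ≤ 7, done

(-1 + (- c))   [cost 7]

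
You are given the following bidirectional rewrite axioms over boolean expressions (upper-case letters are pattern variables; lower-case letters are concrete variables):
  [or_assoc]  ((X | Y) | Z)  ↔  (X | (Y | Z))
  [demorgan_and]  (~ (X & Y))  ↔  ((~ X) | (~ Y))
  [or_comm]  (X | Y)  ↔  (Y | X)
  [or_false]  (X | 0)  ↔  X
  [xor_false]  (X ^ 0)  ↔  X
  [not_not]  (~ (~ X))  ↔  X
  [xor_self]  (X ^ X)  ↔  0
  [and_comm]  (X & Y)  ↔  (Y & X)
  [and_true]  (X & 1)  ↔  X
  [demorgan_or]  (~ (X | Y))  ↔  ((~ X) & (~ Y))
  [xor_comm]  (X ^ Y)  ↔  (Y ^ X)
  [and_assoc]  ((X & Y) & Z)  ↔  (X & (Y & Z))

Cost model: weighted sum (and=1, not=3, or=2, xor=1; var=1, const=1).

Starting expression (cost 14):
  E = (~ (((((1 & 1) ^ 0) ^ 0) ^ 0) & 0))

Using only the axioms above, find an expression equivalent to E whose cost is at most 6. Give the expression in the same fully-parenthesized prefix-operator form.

(~ (1 & 0))   [cost 6]

1. [and_true →] (1 & 1)  →  1;  E = (~ ((((1 ^ 0) ^ 0) ^ 0) & 0))
2. [xor_false →] (((1 ^ 0) ^ 0) ^ 0)  →  ((1 ^ 0) ^ 0);  E = (~ (((1 ^ 0) ^ 0) & 0))
3. [xor_false →] ((1 ^ 0) ^ 0)  →  (1 ^ 0);  E = (~ ((1 ^ 0) & 0))
4. [xor_false →] (1 ^ 0)  →  1;  cost 6 ≤ 6, done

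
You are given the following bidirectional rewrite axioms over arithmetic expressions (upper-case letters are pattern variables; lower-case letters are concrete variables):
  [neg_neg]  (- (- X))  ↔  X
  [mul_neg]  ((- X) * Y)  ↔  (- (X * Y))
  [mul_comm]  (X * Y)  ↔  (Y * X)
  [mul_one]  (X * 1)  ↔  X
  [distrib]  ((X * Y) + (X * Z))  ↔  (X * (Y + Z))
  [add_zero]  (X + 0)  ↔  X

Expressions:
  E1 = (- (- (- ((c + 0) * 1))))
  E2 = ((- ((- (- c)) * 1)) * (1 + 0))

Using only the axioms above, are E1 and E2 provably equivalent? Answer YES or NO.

YES

1. [mul_one →] ((c + 0) * 1)  →  (c + 0);  E1 = (- (- (- (c + 0))))
2. [add_zero →] (c + 0)  →  c;  E1 = (- (- (- c)))
3. [neg_neg →] (- (- c))  →  c;  E1 = (- c)
4. [mul_one ←] (- c)  →  ((- c) * 1)
5. [add_zero ←] 1  →  (1 + 0);  E1 = ((- c) * (1 + 0))
6. [neg_neg ←] c  →  (- (- c));  E1 = ((- (- (- c))) * (1 + 0))
7. [mul_one ←] (- (- c))  →  ((- (- c)) * 1);  this is E2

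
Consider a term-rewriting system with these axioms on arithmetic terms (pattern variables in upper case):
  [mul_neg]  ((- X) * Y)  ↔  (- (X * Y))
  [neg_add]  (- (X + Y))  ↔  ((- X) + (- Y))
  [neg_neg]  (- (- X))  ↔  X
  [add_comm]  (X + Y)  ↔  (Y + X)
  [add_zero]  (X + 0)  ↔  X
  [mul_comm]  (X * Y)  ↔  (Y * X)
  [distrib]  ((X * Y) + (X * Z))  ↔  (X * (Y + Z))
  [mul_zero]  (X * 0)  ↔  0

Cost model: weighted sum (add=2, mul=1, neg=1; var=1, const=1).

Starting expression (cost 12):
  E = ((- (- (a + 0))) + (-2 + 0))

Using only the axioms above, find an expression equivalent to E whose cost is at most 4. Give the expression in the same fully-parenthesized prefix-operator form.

step 1: add_zero (→) rewrites (a + 0) into a, now ((- (- a)) + (-2 + 0))
step 2: add_zero (→) rewrites (-2 + 0) into -2, now ((- (- a)) + -2)
step 3: neg_neg (→) rewrites (- (- a)) into a, reaching cost 4 (bound 4)

(a + -2)   [cost 4]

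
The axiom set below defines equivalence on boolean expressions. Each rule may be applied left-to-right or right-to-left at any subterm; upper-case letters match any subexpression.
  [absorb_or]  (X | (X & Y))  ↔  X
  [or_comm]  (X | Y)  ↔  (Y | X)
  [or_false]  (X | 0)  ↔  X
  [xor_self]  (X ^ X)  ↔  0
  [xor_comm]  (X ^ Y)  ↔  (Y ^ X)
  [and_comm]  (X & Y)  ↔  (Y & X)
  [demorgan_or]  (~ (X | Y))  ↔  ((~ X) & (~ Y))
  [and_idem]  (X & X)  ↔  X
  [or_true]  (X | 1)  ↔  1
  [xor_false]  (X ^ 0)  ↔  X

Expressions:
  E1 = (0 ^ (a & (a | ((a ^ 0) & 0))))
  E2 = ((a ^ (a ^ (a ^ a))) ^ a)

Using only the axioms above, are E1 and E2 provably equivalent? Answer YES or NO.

step 1: xor_false (→) rewrites (a ^ 0) into a, now (0 ^ (a & (a | (a & 0))))
step 2: absorb_or (→) rewrites (a | (a & 0)) into a, now (0 ^ (a & a))
step 3: and_idem (→) rewrites (a & a) into a, now (0 ^ a)
step 4: xor_self (←) rewrites 0 into (a ^ a), now ((a ^ a) ^ a)
step 5: xor_false (←) rewrites a into (a ^ 0), now ((a ^ (a ^ 0)) ^ a)
step 6: xor_self (←) rewrites 0 into (a ^ a), which is E2

YES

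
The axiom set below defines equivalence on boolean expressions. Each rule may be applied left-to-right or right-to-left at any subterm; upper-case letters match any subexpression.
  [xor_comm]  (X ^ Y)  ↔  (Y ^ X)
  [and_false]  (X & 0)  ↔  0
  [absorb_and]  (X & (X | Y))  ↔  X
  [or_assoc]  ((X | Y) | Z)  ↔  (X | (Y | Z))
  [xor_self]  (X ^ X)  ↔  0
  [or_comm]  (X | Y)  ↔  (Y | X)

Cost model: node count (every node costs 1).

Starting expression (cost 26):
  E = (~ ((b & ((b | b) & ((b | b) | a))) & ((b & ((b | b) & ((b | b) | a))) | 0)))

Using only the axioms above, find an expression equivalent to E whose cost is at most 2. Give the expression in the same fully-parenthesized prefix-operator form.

step 1: absorb_and (→) rewrites ((b & ((b | b) & ((b | b) | a))) & ((b & ((b | b) & ((b | b) | a))) | 0)) into (b & ((b | b) & ((b | b) | a))), now (~ (b & ((b | b) & ((b | b) | a))))
step 2: absorb_and (→) rewrites ((b | b) & ((b | b) | a)) into (b | b), now (~ (b & (b | b)))
step 3: absorb_and (→) rewrites (b & (b | b)) into b, reaching cost 2 (bound 2)

(~ b)   [cost 2]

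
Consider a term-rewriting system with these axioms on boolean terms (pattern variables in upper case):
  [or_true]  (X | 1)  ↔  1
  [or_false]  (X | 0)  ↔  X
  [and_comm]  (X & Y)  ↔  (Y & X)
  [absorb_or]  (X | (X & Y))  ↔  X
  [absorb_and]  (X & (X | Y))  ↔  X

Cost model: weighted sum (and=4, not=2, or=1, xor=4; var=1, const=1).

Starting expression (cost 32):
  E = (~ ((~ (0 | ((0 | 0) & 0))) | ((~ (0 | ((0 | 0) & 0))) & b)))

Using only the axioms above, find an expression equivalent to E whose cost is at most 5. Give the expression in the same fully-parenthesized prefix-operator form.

(1) ((~ (0 | ((0 | 0) & 0))) | ((~ (0 | ((0 | 0) & 0))) & b))  =[absorb_or →]=  (~ (0 | ((0 | 0) & 0)))    ⊢ (~ (~ (0 | ((0 | 0) & 0))))
(2) (0 | 0)  =[or_false →]=  0    ⊢ (~ (~ (0 | (0 & 0))))
(3) (0 | (0 & 0))  =[absorb_or →]=  0    ⊢ cost 5, within 5

(~ (~ 0))   [cost 5]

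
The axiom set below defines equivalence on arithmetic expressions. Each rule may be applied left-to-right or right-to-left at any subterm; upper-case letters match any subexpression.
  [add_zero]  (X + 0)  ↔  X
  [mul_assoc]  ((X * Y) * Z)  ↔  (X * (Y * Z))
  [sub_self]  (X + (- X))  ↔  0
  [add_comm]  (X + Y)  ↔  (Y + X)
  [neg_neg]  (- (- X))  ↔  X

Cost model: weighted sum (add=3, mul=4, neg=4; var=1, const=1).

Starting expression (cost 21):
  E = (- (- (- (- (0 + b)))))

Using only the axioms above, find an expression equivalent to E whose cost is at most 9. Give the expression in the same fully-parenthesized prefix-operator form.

(- (- b))   [cost 9]

1. [neg_neg →] (- (- (- (- (0 + b)))))  →  (- (- (0 + b)))
2. [add_comm →] (0 + b)  →  (b + 0);  E = (- (- (b + 0)))
3. [add_zero →] (b + 0)  →  b;  cost 9 ≤ 9, done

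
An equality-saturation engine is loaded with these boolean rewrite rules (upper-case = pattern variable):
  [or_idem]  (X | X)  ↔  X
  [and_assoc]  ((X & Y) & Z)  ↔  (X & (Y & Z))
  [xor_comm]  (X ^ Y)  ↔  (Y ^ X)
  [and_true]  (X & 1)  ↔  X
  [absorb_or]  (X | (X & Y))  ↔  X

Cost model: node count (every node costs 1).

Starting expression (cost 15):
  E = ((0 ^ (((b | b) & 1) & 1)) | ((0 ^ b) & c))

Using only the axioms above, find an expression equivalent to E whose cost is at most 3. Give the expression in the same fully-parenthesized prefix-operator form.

step 1: and_true (→) rewrites ((b | b) & 1) into (b | b), now ((0 ^ ((b | b) & 1)) | ((0 ^ b) & c))
step 2: and_true (→) rewrites ((b | b) & 1) into (b | b), now ((0 ^ (b | b)) | ((0 ^ b) & c))
step 3: or_idem (→) rewrites (b | b) into b, now ((0 ^ b) | ((0 ^ b) & c))
step 4: absorb_or (→) rewrites ((0 ^ b) | ((0 ^ b) & c)) into (0 ^ b), reaching cost 3 (bound 3)

(0 ^ b)   [cost 3]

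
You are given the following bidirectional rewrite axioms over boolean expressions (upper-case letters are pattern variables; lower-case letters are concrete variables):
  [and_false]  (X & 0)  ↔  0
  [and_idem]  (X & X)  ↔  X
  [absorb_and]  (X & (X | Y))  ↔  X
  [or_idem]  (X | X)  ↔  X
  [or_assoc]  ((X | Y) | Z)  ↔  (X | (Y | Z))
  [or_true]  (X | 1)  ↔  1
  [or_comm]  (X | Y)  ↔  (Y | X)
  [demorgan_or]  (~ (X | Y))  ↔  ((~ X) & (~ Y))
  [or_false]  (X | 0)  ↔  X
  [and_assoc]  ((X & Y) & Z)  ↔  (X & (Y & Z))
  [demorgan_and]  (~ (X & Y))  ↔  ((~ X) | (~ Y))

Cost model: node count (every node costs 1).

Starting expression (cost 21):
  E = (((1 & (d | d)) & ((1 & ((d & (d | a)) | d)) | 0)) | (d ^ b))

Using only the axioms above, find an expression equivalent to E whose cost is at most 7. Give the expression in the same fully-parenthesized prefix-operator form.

((1 & d) | (d ^ b))   [cost 7]

step 1: absorb_and (→) rewrites (d & (d | a)) into d, now (((1 & (d | d)) & ((1 & (d | d)) | 0)) | (d ^ b))
step 2: absorb_and (→) rewrites ((1 & (d | d)) & ((1 & (d | d)) | 0)) into (1 & (d | d)), now ((1 & (d | d)) | (d ^ b))
step 3: or_idem (→) rewrites (d | d) into d, reaching cost 7 (bound 7)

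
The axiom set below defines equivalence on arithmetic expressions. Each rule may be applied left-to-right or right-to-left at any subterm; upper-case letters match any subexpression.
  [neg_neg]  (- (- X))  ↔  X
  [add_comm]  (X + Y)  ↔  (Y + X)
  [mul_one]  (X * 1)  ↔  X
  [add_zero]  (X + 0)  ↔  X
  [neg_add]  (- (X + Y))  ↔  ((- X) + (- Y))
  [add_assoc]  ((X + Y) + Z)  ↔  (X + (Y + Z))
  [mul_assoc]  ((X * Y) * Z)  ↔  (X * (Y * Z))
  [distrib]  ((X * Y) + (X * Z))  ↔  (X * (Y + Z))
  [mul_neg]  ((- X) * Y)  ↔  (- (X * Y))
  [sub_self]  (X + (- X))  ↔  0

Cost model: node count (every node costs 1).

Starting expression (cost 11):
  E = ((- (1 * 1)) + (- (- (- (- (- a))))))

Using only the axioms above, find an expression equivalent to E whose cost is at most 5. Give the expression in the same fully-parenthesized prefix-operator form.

((- 1) + (- a))   [cost 5]

(1) (- (- (- a)))  =[neg_neg →]=  (- a)    ⊢ ((- (1 * 1)) + (- (- (- a))))
(2) (- (- a))  =[neg_neg →]=  a    ⊢ ((- (1 * 1)) + (- a))
(3) (1 * 1)  =[mul_one →]=  1    ⊢ cost 5, within 5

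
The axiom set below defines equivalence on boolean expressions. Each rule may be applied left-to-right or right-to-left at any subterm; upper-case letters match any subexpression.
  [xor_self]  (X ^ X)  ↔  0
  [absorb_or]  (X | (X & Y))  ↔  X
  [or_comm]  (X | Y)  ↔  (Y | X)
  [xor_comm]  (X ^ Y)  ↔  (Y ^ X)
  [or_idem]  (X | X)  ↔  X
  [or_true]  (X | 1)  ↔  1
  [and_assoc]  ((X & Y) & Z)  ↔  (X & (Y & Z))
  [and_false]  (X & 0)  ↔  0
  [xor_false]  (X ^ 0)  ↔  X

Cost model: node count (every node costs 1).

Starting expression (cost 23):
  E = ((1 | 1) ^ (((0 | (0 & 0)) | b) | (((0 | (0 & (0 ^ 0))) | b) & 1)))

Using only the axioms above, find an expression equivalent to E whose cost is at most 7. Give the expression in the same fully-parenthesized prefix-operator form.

((1 | 1) ^ (0 | b))   [cost 7]

step 1: xor_false (→) rewrites (0 ^ 0) into 0, now ((1 | 1) ^ (((0 | (0 & 0)) | b) | (((0 | (0 & 0)) | b) & 1)))
step 2: absorb_or (→) rewrites (((0 | (0 & 0)) | b) | (((0 | (0 & 0)) | b) & 1)) into ((0 | (0 & 0)) | b), now ((1 | 1) ^ ((0 | (0 & 0)) | b))
step 3: absorb_or (→) rewrites (0 | (0 & 0)) into 0, reaching cost 7 (bound 7)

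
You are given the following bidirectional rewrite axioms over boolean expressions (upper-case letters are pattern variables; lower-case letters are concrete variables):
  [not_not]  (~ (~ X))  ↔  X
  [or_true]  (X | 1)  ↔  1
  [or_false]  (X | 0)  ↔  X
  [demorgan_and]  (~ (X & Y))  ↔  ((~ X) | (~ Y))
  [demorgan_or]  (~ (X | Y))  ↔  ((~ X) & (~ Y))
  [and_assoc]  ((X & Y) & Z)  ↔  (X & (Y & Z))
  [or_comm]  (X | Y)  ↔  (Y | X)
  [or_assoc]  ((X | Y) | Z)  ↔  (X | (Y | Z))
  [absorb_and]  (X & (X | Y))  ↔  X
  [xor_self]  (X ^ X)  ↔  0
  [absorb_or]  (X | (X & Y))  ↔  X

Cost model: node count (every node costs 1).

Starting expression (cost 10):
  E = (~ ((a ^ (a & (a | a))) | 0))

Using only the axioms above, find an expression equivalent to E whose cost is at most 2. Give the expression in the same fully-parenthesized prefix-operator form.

(1) (a & (a | a))  =[absorb_and →]=  a    ⊢ (~ ((a ^ a) | 0))
(2) ((a ^ a) | 0)  =[or_false →]=  (a ^ a)    ⊢ (~ (a ^ a))
(3) (a ^ a)  =[xor_self →]=  0    ⊢ cost 2, within 2

(~ 0)   [cost 2]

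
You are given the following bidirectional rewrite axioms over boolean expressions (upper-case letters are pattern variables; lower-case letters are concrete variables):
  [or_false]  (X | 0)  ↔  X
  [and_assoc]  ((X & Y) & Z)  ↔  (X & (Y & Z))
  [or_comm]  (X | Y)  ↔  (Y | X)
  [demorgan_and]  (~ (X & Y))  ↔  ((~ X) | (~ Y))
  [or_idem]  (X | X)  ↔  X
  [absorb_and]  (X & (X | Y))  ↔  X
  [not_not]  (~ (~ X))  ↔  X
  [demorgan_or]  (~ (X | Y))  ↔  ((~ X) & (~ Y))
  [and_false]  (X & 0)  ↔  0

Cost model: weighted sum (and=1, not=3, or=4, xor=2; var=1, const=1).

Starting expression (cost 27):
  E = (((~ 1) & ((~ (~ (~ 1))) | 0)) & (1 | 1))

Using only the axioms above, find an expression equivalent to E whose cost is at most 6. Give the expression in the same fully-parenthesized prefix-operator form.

1. [or_idem →] (1 | 1)  →  1;  E = (((~ 1) & ((~ (~ (~ 1))) | 0)) & 1)
2. [not_not →] (~ (~ 1))  →  1;  E = (((~ 1) & ((~ 1) | 0)) & 1)
3. [absorb_and →] ((~ 1) & ((~ 1) | 0))  →  (~ 1);  cost 6 ≤ 6, done

((~ 1) & 1)   [cost 6]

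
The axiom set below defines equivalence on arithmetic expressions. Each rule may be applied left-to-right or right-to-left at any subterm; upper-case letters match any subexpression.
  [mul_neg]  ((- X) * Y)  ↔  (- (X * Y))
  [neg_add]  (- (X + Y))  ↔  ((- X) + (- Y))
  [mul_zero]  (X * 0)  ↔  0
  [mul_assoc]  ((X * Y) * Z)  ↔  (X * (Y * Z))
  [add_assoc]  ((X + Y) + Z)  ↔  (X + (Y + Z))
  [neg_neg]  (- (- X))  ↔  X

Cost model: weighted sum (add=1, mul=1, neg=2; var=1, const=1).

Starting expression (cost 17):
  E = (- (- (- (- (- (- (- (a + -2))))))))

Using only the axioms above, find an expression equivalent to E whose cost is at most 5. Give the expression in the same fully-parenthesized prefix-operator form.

1. [neg_neg →] (- (- (- (a + -2))))  →  (- (a + -2));  E = (- (- (- (- (- (a + -2))))))
2. [neg_neg →] (- (- (- (- (a + -2)))))  →  (- (- (a + -2)));  E = (- (- (- (a + -2))))
3. [neg_neg →] (- (- (a + -2)))  →  (a + -2);  cost 5 ≤ 5, done

(- (a + -2))   [cost 5]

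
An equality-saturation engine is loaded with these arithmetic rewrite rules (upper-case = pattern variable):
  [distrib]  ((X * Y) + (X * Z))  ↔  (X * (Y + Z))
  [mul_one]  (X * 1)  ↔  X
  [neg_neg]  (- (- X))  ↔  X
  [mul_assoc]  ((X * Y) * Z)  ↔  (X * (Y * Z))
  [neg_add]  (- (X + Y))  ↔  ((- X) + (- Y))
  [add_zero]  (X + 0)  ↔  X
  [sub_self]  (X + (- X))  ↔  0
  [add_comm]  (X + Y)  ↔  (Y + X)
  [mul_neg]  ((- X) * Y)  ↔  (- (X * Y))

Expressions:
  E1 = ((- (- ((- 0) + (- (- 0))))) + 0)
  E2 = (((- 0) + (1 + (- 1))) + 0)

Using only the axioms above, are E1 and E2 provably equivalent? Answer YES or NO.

YES

(1) (- (- 0))  =[neg_neg →]=  0    ⊢ ((- (- ((- 0) + 0))) + 0)
(2) (- (- ((- 0) + 0)))  =[neg_neg →]=  ((- 0) + 0)    ⊢ (((- 0) + 0) + 0)
(3) 0  =[sub_self ←]=  (1 + (- 1))    ⊢ E2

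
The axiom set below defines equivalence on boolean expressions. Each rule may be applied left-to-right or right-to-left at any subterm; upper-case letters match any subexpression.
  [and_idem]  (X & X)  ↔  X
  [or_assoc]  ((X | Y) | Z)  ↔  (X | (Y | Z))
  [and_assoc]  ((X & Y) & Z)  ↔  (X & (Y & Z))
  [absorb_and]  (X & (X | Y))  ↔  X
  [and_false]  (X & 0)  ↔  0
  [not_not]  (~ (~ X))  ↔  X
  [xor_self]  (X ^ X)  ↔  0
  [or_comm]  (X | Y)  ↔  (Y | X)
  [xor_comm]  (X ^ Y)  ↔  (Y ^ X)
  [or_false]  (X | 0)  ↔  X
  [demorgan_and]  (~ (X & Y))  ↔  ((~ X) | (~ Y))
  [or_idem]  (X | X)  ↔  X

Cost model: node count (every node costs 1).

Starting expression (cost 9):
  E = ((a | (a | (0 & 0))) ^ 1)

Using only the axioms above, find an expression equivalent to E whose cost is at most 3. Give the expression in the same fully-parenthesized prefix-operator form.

(1) (0 & 0)  =[and_idem →]=  0    ⊢ ((a | (a | 0)) ^ 1)
(2) (a | 0)  =[or_false →]=  a    ⊢ ((a | a) ^ 1)
(3) (a | a)  =[or_idem →]=  a    ⊢ cost 3, within 3

(a ^ 1)   [cost 3]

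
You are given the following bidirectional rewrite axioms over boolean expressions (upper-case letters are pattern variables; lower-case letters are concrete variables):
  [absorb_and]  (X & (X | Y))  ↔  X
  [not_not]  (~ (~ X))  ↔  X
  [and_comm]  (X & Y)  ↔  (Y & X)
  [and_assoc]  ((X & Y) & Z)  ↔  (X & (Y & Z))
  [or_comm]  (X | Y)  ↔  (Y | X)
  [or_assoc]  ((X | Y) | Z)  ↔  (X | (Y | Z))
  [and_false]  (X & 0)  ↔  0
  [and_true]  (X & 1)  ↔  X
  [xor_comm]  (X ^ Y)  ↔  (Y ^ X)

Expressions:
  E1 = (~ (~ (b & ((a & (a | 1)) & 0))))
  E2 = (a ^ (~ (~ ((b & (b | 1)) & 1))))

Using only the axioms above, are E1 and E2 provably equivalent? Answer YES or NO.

NO

The axioms are sound identities: if E1 ↔* E2 then E1 and E2 evaluate identically under any assignment.
Under a=0, b=1: E1 evaluates to 0, E2 to 1. Distinct ⇒ no rewrite sequence connects them.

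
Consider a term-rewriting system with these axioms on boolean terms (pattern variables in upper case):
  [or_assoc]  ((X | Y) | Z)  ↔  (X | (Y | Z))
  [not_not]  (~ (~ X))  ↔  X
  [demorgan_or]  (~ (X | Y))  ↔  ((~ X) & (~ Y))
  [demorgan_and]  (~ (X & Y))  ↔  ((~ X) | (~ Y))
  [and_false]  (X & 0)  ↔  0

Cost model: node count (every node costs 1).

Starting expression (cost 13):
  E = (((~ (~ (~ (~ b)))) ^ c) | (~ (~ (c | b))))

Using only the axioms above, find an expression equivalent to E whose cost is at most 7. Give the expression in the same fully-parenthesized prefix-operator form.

1. [not_not →] (~ (~ (~ b)))  →  (~ b);  E = (((~ (~ b)) ^ c) | (~ (~ (c | b))))
2. [not_not →] (~ (~ (c | b)))  →  (c | b);  E = (((~ (~ b)) ^ c) | (c | b))
3. [not_not →] (~ (~ b))  →  b;  cost 7 ≤ 7, done

((b ^ c) | (c | b))   [cost 7]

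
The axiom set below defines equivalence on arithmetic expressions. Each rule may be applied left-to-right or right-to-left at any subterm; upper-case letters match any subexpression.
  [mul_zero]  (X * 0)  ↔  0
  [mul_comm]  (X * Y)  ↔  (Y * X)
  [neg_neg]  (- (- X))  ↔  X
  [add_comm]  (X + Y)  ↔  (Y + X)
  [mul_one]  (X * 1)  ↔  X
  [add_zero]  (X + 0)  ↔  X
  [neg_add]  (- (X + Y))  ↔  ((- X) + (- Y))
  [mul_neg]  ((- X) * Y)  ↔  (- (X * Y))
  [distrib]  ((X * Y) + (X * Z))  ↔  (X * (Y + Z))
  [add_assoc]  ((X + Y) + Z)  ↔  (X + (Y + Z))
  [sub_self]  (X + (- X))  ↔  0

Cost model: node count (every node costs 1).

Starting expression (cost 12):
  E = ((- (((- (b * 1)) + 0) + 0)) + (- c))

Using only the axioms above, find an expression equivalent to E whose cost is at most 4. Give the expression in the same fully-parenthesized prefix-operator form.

1. [add_zero →] (((- (b * 1)) + 0) + 0)  →  ((- (b * 1)) + 0);  E = ((- ((- (b * 1)) + 0)) + (- c))
2. [add_zero →] ((- (b * 1)) + 0)  →  (- (b * 1));  E = ((- (- (b * 1))) + (- c))
3. [mul_one →] (b * 1)  →  b;  E = ((- (- b)) + (- c))
4. [neg_neg →] (- (- b))  →  b;  cost 4 ≤ 4, done

(b + (- c))   [cost 4]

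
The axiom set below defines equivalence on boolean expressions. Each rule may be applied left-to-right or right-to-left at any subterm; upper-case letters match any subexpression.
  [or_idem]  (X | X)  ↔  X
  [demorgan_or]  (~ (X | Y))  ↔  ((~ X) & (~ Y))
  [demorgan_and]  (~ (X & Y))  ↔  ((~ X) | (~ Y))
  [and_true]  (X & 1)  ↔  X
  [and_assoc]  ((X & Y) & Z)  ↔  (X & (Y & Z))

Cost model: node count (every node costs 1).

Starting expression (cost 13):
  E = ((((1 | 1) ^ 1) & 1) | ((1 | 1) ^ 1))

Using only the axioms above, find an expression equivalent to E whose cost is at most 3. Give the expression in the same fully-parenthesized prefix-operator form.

step 1: and_true (→) rewrites (((1 | 1) ^ 1) & 1) into ((1 | 1) ^ 1), now (((1 | 1) ^ 1) | ((1 | 1) ^ 1))
step 2: or_idem (→) rewrites (((1 | 1) ^ 1) | ((1 | 1) ^ 1)) into ((1 | 1) ^ 1)
step 3: or_idem (→) rewrites (1 | 1) into 1, reaching cost 3 (bound 3)

(1 ^ 1)   [cost 3]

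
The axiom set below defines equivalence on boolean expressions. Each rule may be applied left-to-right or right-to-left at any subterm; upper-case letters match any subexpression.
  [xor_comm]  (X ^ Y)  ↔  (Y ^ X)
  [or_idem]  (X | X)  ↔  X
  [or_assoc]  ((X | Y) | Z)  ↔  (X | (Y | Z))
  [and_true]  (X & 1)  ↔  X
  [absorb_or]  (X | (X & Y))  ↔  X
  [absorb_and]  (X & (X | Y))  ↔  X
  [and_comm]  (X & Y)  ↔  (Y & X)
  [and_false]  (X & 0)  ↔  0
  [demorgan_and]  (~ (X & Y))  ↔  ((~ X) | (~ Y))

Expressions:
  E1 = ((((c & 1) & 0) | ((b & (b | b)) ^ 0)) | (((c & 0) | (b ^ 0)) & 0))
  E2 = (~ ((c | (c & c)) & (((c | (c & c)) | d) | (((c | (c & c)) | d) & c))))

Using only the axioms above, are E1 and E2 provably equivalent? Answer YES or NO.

NO

All listed rules preserve value, hence provable equivalence implies equal values everywhere; look for a separating assignment.
b=0, c=0, d=0 gives E1 ↦ 0, E2 ↦ 1; values differ ⇒ not provably equivalent.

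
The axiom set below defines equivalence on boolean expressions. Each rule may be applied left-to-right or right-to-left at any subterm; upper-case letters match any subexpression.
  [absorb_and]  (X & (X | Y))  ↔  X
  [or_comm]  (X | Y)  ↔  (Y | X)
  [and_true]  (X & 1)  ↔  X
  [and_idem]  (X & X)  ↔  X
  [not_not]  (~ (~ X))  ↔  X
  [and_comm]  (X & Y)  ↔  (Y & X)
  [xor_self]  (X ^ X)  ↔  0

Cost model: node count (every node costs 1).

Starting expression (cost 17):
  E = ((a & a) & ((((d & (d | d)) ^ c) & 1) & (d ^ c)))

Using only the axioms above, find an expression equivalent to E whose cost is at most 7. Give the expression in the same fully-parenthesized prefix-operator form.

((a & a) & (d ^ c))   [cost 7]

1. [absorb_and →] (d & (d | d))  →  d;  E = ((a & a) & (((d ^ c) & 1) & (d ^ c)))
2. [and_true →] ((d ^ c) & 1)  →  (d ^ c);  E = ((a & a) & ((d ^ c) & (d ^ c)))
3. [and_idem →] ((d ^ c) & (d ^ c))  →  (d ^ c);  cost 7 ≤ 7, done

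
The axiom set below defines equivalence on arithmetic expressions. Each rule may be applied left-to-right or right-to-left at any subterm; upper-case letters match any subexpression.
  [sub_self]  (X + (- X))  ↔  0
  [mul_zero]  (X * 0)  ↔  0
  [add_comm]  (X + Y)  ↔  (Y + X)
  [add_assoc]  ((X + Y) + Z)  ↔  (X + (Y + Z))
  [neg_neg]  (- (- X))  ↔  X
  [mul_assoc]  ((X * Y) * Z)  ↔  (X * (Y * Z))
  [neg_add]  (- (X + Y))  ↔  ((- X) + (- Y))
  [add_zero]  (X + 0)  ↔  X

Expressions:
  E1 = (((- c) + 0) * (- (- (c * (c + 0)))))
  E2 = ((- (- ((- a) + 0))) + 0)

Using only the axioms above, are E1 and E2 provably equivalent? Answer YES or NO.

Every axiom is a valid identity, so a rewrite proof would force E1 and E2 to agree under every assignment.
At a=0, c=1: E1 = -1 but E2 = 0; they differ, so no derivation exists.

NO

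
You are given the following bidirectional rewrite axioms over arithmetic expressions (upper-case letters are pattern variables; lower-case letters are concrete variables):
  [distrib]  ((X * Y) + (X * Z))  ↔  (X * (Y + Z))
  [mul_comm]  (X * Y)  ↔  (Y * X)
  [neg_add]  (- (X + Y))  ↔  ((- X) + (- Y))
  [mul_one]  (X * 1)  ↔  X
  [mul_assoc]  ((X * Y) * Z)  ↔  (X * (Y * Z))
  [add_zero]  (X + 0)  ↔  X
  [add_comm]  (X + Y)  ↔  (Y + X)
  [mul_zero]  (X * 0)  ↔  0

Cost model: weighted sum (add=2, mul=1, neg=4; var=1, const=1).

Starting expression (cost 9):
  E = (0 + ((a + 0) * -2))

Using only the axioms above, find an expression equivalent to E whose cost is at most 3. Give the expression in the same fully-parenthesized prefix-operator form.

(a * -2)   [cost 3]

1. [add_comm →] (0 + ((a + 0) * -2))  →  (((a + 0) * -2) + 0)
2. [add_zero →] (a + 0)  →  a;  E = ((a * -2) + 0)
3. [add_zero →] ((a * -2) + 0)  →  (a * -2);  cost 3 ≤ 3, done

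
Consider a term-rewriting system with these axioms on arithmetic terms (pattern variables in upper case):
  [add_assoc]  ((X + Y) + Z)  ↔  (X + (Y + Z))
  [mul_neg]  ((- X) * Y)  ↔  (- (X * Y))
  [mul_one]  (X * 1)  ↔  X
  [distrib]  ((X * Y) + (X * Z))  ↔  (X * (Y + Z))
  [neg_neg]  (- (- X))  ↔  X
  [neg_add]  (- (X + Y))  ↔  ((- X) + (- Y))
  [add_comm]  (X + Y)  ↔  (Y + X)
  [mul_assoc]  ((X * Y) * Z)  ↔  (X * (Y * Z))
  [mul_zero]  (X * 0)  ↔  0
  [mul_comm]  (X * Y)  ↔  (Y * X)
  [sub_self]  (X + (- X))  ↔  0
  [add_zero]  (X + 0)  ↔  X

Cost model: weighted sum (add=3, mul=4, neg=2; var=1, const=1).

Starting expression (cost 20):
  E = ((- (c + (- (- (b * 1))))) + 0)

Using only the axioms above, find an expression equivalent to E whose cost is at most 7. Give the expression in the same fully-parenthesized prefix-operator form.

(- (c + b))   [cost 7]

1. [mul_one →] (b * 1)  →  b;  E = ((- (c + (- (- b)))) + 0)
2. [neg_neg →] (- (- b))  →  b;  E = ((- (c + b)) + 0)
3. [add_zero →] ((- (c + b)) + 0)  →  (- (c + b));  cost 7 ≤ 7, done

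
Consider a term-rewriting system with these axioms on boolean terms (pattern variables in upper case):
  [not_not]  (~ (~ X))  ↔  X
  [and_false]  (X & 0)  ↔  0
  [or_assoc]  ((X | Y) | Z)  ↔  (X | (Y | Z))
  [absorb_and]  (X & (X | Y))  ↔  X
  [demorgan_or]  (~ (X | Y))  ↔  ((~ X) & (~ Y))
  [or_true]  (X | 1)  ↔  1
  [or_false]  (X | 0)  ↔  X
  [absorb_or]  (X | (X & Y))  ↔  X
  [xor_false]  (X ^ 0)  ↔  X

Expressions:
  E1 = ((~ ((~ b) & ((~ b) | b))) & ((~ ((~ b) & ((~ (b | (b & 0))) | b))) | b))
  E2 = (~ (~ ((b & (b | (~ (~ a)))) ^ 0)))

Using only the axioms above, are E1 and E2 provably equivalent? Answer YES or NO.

YES

step 1: absorb_or (→) rewrites (b | (b & 0)) into b, now ((~ ((~ b) & ((~ b) | b))) & ((~ ((~ b) & ((~ b) | b))) | b))
step 2: absorb_and (→) rewrites ((~ ((~ b) & ((~ b) | b))) & ((~ ((~ b) & ((~ b) | b))) | b)) into (~ ((~ b) & ((~ b) | b)))
step 3: absorb_and (→) rewrites ((~ b) & ((~ b) | b)) into (~ b), now (~ (~ b))
step 4: xor_false (←) rewrites b into (b ^ 0), now (~ (~ (b ^ 0)))
step 5: absorb_and (←) rewrites b into (b & (b | a)), now (~ (~ ((b & (b | a)) ^ 0)))
step 6: not_not (←) rewrites a into (~ (~ a)), which is E2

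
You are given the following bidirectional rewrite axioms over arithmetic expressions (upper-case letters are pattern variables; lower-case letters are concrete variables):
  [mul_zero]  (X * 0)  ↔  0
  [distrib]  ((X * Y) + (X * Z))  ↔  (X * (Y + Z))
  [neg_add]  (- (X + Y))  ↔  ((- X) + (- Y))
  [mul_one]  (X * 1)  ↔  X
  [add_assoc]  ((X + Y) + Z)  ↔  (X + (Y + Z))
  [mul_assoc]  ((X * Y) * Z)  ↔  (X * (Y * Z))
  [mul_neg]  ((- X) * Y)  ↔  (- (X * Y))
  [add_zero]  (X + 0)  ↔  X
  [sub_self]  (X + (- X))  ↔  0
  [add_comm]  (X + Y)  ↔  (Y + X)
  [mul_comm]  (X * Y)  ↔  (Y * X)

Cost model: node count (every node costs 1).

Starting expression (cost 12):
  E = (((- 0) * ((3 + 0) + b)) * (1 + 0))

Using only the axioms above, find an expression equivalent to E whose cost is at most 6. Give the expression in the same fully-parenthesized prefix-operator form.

((- 0) * (3 + b))   [cost 6]

1. [add_zero →] (1 + 0)  →  1;  E = (((- 0) * ((3 + 0) + b)) * 1)
2. [add_zero →] (3 + 0)  →  3;  E = (((- 0) * (3 + b)) * 1)
3. [mul_one →] (((- 0) * (3 + b)) * 1)  →  ((- 0) * (3 + b));  cost 6 ≤ 6, done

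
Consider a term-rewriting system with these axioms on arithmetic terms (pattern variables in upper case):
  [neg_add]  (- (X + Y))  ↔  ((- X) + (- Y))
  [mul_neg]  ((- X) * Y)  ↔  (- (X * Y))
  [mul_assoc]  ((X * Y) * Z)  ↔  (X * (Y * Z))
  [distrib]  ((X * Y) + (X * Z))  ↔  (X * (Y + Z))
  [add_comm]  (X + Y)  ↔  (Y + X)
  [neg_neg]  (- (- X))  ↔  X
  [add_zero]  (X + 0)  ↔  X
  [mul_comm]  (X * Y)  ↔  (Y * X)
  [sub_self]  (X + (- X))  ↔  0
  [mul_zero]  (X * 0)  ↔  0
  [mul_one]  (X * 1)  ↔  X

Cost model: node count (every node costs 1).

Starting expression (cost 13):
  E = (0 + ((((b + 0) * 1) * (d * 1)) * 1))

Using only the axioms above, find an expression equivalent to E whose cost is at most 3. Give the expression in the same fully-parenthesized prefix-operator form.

step 1: add_zero (→) rewrites (b + 0) into b, now (0 + (((b * 1) * (d * 1)) * 1))
step 2: mul_one (→) rewrites (b * 1) into b, now (0 + ((b * (d * 1)) * 1))
step 3: mul_one (→) rewrites (d * 1) into d, now (0 + ((b * d) * 1))
step 4: mul_comm (→) rewrites (b * d) into (d * b), now (0 + ((d * b) * 1))
step 5: add_comm (→) rewrites (0 + ((d * b) * 1)) into (((d * b) * 1) + 0)
step 6: mul_one (→) rewrites ((d * b) * 1) into (d * b), now ((d * b) + 0)
step 7: add_zero (→) rewrites ((d * b) + 0) into (d * b), reaching cost 3 (bound 3)

(d * b)   [cost 3]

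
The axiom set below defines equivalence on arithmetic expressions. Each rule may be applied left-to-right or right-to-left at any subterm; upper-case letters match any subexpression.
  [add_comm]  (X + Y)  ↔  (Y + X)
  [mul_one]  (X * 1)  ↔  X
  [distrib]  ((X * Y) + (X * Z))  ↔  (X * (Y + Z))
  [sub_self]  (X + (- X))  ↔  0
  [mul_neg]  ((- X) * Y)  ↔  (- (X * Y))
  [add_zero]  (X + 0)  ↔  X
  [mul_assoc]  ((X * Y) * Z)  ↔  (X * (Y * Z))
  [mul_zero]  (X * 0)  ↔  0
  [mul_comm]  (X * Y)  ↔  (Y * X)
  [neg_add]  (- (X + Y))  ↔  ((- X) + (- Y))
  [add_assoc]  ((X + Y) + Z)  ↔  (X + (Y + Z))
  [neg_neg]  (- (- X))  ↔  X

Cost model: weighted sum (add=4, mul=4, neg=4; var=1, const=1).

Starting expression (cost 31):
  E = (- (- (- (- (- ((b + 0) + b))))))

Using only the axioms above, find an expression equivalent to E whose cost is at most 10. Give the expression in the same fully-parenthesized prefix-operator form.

(- (b + b))   [cost 10]

(1) (- (- (- ((b + 0) + b))))  =[neg_neg →]=  (- ((b + 0) + b))    ⊢ (- (- (- ((b + 0) + b))))
(2) (b + 0)  =[add_zero →]=  b    ⊢ (- (- (- (b + b))))
(3) (- (- (b + b)))  =[neg_neg →]=  (b + b)    ⊢ cost 10, within 10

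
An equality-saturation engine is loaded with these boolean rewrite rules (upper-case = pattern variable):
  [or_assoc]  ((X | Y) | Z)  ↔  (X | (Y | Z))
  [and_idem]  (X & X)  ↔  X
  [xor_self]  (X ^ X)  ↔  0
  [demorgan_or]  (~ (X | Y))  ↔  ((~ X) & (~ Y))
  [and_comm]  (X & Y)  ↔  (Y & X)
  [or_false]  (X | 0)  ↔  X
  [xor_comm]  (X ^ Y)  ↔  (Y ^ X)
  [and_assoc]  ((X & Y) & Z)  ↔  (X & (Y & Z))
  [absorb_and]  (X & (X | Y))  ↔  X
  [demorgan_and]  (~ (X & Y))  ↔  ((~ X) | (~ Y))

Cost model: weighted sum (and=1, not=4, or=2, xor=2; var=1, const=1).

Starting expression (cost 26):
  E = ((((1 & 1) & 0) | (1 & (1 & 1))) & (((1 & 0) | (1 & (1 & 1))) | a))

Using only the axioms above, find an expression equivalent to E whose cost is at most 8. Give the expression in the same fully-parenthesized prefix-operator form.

((1 & 0) | (1 & 1))   [cost 8]

1. [and_idem →] (1 & 1)  →  1;  E = (((1 & 0) | (1 & (1 & 1))) & (((1 & 0) | (1 & (1 & 1))) | a))
2. [absorb_and →] (((1 & 0) | (1 & (1 & 1))) & (((1 & 0) | (1 & (1 & 1))) | a))  →  ((1 & 0) | (1 & (1 & 1)))
3. [and_idem →] (1 & 1)  →  1;  cost 8 ≤ 8, done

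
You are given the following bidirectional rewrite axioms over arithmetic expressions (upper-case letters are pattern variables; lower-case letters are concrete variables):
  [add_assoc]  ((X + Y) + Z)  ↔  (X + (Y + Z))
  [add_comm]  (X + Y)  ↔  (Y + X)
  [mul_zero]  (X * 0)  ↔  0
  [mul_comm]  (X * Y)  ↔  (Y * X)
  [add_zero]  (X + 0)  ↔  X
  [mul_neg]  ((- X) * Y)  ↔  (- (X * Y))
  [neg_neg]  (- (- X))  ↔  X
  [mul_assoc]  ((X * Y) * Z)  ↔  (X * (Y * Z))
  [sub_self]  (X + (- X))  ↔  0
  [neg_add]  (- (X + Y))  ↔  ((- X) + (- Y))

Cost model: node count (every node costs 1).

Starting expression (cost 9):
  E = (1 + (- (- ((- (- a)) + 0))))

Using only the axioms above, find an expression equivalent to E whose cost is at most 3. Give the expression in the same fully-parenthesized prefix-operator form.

(1) (- (- ((- (- a)) + 0)))  =[neg_neg →]=  ((- (- a)) + 0)    ⊢ (1 + ((- (- a)) + 0))
(2) (1 + ((- (- a)) + 0))  =[add_comm →]=  (((- (- a)) + 0) + 1)
(3) (- (- a))  =[neg_neg →]=  a    ⊢ ((a + 0) + 1)
(4) ((a + 0) + 1)  =[add_comm →]=  (1 + (a + 0))
(5) (a + 0)  =[add_zero →]=  a    ⊢ cost 3, within 3

(1 + a)   [cost 3]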